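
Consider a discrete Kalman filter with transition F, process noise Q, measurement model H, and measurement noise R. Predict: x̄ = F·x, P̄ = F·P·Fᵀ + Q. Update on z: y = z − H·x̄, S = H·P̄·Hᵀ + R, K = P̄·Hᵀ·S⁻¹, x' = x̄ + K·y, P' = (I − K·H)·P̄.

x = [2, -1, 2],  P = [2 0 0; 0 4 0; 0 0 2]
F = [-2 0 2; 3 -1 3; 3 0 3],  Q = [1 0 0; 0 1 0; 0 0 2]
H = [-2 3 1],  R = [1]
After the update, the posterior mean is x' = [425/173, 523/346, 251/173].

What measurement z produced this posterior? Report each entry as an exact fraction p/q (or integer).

x̄ = F·x = [0, 13, 12]
P̄ = F·P·Fᵀ + Q = [17 0 0; 0 41 36; 0 36 38]
S = H·P̄·Hᵀ + R = [692]
K = P̄·Hᵀ·S⁻¹ = [-17/346; 159/692; 73/346]
x' − x̄ = [425/173, -3975/346, -1825/173] = K·y
y = (KᵀK)⁻¹·Kᵀ·(x' − x̄) = [-50]
z = y + H·x̄ = [-50] + [51] = [1]

z = [1]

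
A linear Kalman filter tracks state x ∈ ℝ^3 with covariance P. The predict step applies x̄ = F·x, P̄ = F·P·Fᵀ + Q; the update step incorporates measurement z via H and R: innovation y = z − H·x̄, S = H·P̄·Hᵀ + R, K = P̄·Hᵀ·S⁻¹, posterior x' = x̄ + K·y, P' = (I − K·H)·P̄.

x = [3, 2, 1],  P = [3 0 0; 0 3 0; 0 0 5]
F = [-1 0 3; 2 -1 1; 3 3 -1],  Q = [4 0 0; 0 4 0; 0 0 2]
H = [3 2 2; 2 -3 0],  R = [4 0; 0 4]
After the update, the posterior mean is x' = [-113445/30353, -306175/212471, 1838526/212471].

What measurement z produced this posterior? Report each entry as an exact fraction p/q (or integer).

z = [3, -3]

x̄ = F·x = [0, 5, 14]
P̄ = F·P·Fᵀ + Q = [52 9 -24; 9 24 4; -24 4 61]
S = H·P̄·Hᵀ + R = [664 3; 3 320]
K = P̄·Hᵀ·S⁻¹ = [5727/30353 7250/30353; 26722/212471 -36105/212471; 18740/212471 -40014/212471]
x' − x̄ = [-113445/30353, -1368530/212471, -1136068/212471] = K·y
y = (KᵀK)⁻¹·Kᵀ·(x' − x̄) = [-35, 12]
z = y + H·x̄ = [-35, 12] + [38, -15] = [3, -3]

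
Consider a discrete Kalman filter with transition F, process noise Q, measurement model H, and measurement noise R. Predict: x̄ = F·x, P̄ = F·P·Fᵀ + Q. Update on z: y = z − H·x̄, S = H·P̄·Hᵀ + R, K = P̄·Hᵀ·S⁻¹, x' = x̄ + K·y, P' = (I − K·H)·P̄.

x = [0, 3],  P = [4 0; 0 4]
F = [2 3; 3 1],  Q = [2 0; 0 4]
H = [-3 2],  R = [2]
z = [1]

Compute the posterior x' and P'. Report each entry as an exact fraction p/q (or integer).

x' = [27/58, 32/29]
P' = [1107/58 819/29; 819/29 1226/29]

x̄ = F·x = [9, 3]
P̄ = F·P·Fᵀ + Q = [54 36; 36 44]
y = z − H·x̄ = [22]
S = H·P̄·Hᵀ + R = [232]
K = P̄·Hᵀ·S⁻¹ = [-45/116; -5/58]
x' = x̄ + K·y = [27/58, 32/29]
P' = (I − K·H)·P̄ = [1107/58 819/29; 819/29 1226/29]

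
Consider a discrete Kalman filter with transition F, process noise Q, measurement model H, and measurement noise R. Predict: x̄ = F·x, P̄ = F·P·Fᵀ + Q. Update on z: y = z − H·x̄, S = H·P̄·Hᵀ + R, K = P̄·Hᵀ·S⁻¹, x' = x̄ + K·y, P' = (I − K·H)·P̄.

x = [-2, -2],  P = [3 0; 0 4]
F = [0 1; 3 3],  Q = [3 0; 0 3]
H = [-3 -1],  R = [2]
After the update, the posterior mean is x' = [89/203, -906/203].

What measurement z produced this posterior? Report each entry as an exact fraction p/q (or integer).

z = [3]

x̄ = F·x = [-2, -12]
P̄ = F·P·Fᵀ + Q = [7 12; 12 66]
S = H·P̄·Hᵀ + R = [203]
K = P̄·Hᵀ·S⁻¹ = [-33/203; -102/203]
x' − x̄ = [495/203, 1530/203] = K·y
y = (KᵀK)⁻¹·Kᵀ·(x' − x̄) = [-15]
z = y + H·x̄ = [-15] + [18] = [3]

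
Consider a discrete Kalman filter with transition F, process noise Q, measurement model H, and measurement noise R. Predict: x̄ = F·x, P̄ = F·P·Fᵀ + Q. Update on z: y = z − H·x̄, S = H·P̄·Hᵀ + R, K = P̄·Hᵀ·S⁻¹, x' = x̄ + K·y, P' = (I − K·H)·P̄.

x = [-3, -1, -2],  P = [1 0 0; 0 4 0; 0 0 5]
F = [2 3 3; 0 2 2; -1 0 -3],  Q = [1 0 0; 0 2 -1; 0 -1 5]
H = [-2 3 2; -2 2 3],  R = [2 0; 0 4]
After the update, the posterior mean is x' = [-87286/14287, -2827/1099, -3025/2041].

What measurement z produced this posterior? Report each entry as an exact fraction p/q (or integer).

z = [1, 3]

x̄ = F·x = [-15, -6, 9]
P̄ = F·P·Fᵀ + Q = [86 54 -47; 54 38 -31; -47 -31 51]
S = H·P̄·Hᵀ + R = [248 405; 405 719]
K = P̄·Hᵀ·S⁻¹ = [8249/14287 -8720/14287; 797/1099 -640/1099; -124/2041 595/2041]
x' − x̄ = [127019/14287, 3767/1099, -21394/2041] = K·y
y = (KᵀK)⁻¹·Kᵀ·(x' − x̄) = [-29, -42]
z = y + H·x̄ = [-29, -42] + [30, 45] = [1, 3]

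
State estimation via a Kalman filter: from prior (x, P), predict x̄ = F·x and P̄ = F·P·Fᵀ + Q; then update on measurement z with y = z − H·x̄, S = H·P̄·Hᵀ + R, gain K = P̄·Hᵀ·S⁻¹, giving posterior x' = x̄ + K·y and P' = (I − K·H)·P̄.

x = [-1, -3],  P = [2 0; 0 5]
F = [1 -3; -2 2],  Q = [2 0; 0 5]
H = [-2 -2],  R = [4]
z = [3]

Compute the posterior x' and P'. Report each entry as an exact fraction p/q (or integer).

x' = [5/2, -109/30]
P' = [34 -33; -33 494/15]

x̄ = F·x = [8, -4]
P̄ = F·P·Fᵀ + Q = [49 -34; -34 33]
y = z − H·x̄ = [11]
S = H·P̄·Hᵀ + R = [60]
K = P̄·Hᵀ·S⁻¹ = [-1/2; 1/30]
x' = x̄ + K·y = [5/2, -109/30]
P' = (I − K·H)·P̄ = [34 -33; -33 494/15]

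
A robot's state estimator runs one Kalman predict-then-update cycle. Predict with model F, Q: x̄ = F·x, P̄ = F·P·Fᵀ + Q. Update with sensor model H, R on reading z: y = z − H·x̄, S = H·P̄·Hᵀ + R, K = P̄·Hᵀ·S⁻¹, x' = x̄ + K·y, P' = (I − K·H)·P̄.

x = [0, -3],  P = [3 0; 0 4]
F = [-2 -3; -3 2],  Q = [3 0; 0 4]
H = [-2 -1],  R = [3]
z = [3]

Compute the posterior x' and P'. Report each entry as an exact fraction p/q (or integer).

x̄ = F·x = [9, -6]
P̄ = F·P·Fᵀ + Q = [51 -6; -6 47]
y = z − H·x̄ = [15]
S = H·P̄·Hᵀ + R = [230]
K = P̄·Hᵀ·S⁻¹ = [-48/115; -7/46]
x' = x̄ + K·y = [63/23, -381/46]
P' = (I − K·H)·P̄ = [1257/115 -474/23; -474/23 1917/46]

x' = [63/23, -381/46]
P' = [1257/115 -474/23; -474/23 1917/46]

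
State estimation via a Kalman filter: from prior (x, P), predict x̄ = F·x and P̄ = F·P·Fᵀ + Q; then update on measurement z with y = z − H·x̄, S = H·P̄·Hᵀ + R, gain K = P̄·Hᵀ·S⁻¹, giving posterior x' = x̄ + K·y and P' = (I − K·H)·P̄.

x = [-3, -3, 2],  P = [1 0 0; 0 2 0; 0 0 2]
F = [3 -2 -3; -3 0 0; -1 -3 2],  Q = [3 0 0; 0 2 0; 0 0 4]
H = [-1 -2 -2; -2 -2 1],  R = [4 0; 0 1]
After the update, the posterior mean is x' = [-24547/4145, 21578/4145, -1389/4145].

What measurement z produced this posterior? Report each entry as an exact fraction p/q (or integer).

z = [-3, 1]

x̄ = F·x = [-9, 9, 16]
P̄ = F·P·Fᵀ + Q = [38 -9 -3; -9 11 3; -3 3 31]
S = H·P̄·Hᵀ + R = [186 1; 1 156]
K = P̄·Hᵀ·S⁻¹ = [-2123/29015 -11332/29015; -2963/29015 -167/29015; -1453/4145 833/4145]
x' − x̄ = [12758/4145, -15727/4145, -67709/4145] = K·y
y = (KᵀK)⁻¹·Kᵀ·(x' − x̄) = [38, -15]
z = y + H·x̄ = [38, -15] + [-41, 16] = [-3, 1]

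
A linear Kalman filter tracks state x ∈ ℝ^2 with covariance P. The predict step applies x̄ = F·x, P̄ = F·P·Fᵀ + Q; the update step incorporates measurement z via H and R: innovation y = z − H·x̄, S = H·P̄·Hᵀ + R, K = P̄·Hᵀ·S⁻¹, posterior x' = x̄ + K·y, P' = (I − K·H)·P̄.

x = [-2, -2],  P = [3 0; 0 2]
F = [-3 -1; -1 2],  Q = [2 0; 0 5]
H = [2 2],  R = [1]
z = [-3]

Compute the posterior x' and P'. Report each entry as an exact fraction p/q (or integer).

x̄ = F·x = [8, -2]
P̄ = F·P·Fᵀ + Q = [31 5; 5 16]
y = z − H·x̄ = [-15]
S = H·P̄·Hᵀ + R = [229]
K = P̄·Hᵀ·S⁻¹ = [72/229; 42/229]
x' = x̄ + K·y = [752/229, -1088/229]
P' = (I − K·H)·P̄ = [1915/229 -1879/229; -1879/229 1900/229]

x' = [752/229, -1088/229]
P' = [1915/229 -1879/229; -1879/229 1900/229]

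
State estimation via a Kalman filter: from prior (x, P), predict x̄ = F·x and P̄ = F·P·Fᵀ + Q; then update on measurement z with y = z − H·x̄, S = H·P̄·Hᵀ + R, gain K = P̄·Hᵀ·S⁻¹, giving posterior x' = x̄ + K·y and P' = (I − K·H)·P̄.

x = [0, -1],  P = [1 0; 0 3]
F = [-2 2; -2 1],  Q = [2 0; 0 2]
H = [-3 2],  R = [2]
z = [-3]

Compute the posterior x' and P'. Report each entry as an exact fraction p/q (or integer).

x̄ = F·x = [-2, -1]
P̄ = F·P·Fᵀ + Q = [18 10; 10 9]
y = z − H·x̄ = [-7]
S = H·P̄·Hᵀ + R = [80]
K = P̄·Hᵀ·S⁻¹ = [-17/40; -3/20]
x' = x̄ + K·y = [39/40, 1/20]
P' = (I − K·H)·P̄ = [71/20 49/10; 49/10 36/5]

x' = [39/40, 1/20]
P' = [71/20 49/10; 49/10 36/5]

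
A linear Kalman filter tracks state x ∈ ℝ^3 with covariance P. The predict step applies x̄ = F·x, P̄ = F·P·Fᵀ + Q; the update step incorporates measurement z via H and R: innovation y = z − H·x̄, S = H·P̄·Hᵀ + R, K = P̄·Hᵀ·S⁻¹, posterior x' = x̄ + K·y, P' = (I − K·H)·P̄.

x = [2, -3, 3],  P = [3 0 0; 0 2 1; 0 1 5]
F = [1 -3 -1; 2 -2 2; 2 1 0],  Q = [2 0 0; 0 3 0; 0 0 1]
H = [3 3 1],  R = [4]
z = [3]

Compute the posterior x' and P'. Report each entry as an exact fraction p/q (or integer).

x' = [-891/383, 1683/383, -1087/383]
P' = [13275/766 -11287/766 -2756/383; -11287/766 10681/766 1163/383; -2756/383 1163/383 4863/383]

x̄ = F·x = [8, 16, 1]
P̄ = F·P·Fᵀ + Q = [34 4 -1; 4 35 10; -1 10 15]
y = z − H·x̄ = [-70]
S = H·P̄·Hᵀ + R = [766]
K = P̄·Hᵀ·S⁻¹ = [113/766; 127/766; 21/383]
x' = x̄ + K·y = [-891/383, 1683/383, -1087/383]
P' = (I − K·H)·P̄ = [13275/766 -11287/766 -2756/383; -11287/766 10681/766 1163/383; -2756/383 1163/383 4863/383]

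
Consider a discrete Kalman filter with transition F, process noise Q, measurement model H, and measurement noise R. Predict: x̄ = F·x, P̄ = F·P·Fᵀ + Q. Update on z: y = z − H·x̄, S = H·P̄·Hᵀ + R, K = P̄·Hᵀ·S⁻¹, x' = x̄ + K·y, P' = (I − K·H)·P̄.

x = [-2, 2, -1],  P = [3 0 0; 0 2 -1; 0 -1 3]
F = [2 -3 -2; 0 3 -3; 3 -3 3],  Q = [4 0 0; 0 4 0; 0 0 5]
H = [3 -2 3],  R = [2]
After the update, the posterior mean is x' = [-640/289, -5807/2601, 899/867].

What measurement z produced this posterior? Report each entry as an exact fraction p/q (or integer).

x̄ = F·x = [-8, 9, -15]
P̄ = F·P·Fᵀ + Q = [34 -3 21; -3 67 -63; 21 -63 95]
S = H·P̄·Hᵀ + R = [2601]
K = P̄·Hᵀ·S⁻¹ = [19/289; -332/2601; 158/867]
x' − x̄ = [1672/289, -29216/2601, 13904/867] = K·y
y = (KᵀK)⁻¹·Kᵀ·(x' − x̄) = [88]
z = y + H·x̄ = [88] + [-87] = [1]

z = [1]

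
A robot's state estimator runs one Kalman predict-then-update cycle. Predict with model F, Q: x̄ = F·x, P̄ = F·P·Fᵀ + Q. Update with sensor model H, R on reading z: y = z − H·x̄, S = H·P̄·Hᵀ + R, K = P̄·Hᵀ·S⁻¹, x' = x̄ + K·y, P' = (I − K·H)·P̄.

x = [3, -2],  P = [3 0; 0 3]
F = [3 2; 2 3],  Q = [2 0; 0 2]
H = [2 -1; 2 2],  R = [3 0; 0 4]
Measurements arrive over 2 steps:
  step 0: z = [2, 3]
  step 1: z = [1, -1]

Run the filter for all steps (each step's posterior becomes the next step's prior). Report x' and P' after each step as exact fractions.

step 0: x' = [5496/3991, 197/7982], P' = [1663/3991 -277/3991; -277/3991 2818/3991]
step 1: x' = [589157/1753951, -1091664/1753951], P' = [684887/1753951 -78194/1753951; -78194/1753951 1146359/1753951]

step 0: x̄ = F·x = [5, 0]
step 0: P̄ = F·P·Fᵀ + Q = [41 36; 36 41]
step 0: y = z − H·x̄ = [-8, -7]
step 0: S = H·P̄·Hᵀ + R = [64 154; 154 620]
step 0: K = P̄·Hᵀ·S⁻¹ = [1201/3991 693/3991; -1124/3991 2541/7982]
step 0: x' = x̄ + K·y = [5496/3991, 197/7982]
step 0: P' = (I − K·H)·P̄ = [1663/3991 -277/3991; -277/3991 2818/3991]
step 1: x̄ = F·x = [16685/3991, 22575/7982]
step 1: P̄ = F·P·Fᵀ + Q = [30897/3991 23285/3991; 23285/3991 36672/3991]
step 1: y = z − H·x̄ = [-36183/7982, -59936/3991]
step 1: S = H·P̄·Hᵀ + R = [79093/3991 96814/3991; 96814/3991 472520/3991]
step 1: K = P̄·Hᵀ·S⁻¹ = [482656/1753951 606693/3507902; -434249/1753951 1068165/3507902]
step 1: x' = x̄ + K·y = [589157/1753951, -1091664/1753951]
step 1: P' = (I − K·H)·P̄ = [684887/1753951 -78194/1753951; -78194/1753951 1146359/1753951]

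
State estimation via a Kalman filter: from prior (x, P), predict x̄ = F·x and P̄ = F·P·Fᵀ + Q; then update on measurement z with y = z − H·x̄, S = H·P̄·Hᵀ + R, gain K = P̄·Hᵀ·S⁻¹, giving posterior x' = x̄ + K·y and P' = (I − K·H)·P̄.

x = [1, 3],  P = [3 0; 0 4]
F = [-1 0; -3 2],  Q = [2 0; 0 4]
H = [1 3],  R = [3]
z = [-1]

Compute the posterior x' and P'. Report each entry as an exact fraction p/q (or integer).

x̄ = F·x = [-1, 3]
P̄ = F·P·Fᵀ + Q = [5 9; 9 47]
y = z − H·x̄ = [-9]
S = H·P̄·Hᵀ + R = [485]
K = P̄·Hᵀ·S⁻¹ = [32/485; 30/97]
x' = x̄ + K·y = [-773/485, 21/97]
P' = (I − K·H)·P̄ = [1401/485 -87/97; -87/97 59/97]

x' = [-773/485, 21/97]
P' = [1401/485 -87/97; -87/97 59/97]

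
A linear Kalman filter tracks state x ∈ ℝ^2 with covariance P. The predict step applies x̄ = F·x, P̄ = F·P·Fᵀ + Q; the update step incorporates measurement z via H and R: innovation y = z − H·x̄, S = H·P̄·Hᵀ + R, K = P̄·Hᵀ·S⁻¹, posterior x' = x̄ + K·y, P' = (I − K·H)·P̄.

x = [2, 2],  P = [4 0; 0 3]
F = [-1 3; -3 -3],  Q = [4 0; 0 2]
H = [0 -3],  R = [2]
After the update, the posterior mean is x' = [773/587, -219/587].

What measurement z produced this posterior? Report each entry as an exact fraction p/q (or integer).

x̄ = F·x = [4, -12]
P̄ = F·P·Fᵀ + Q = [35 -15; -15 65]
S = H·P̄·Hᵀ + R = [587]
K = P̄·Hᵀ·S⁻¹ = [45/587; -195/587]
x' − x̄ = [-1575/587, 6825/587] = K·y
y = (KᵀK)⁻¹·Kᵀ·(x' − x̄) = [-35]
z = y + H·x̄ = [-35] + [36] = [1]

z = [1]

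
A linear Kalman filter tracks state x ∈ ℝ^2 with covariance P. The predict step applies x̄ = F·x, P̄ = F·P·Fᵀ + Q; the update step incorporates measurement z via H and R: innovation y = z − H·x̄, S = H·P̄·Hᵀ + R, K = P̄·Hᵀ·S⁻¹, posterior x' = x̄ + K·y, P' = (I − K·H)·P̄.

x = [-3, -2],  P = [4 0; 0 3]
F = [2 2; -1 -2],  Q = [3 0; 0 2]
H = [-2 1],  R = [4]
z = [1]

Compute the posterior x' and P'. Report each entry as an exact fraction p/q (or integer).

x̄ = F·x = [-10, 7]
P̄ = F·P·Fᵀ + Q = [31 -20; -20 18]
y = z − H·x̄ = [-26]
S = H·P̄·Hᵀ + R = [226]
K = P̄·Hᵀ·S⁻¹ = [-41/113; 29/113]
x' = x̄ + K·y = [-64/113, 37/113]
P' = (I − K·H)·P̄ = [141/113 118/113; 118/113 352/113]

x' = [-64/113, 37/113]
P' = [141/113 118/113; 118/113 352/113]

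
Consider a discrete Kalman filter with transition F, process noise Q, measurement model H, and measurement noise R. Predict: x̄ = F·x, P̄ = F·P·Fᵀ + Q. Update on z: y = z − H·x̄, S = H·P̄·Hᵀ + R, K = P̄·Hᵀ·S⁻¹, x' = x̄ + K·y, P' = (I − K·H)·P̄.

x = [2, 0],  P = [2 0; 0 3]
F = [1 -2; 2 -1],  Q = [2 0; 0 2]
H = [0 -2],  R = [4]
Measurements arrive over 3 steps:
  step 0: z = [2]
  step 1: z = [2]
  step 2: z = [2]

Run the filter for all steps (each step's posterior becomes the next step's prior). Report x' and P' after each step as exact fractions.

step 0: x' = [-11/7, -9/14], P' = [62/7 5/7; 5/7 13/14]
step 1: x' = [190/511, -76/73], P' = [2402/511 32/73; 32/73 71/73]
step 2: x' = [6667/5371, -9319/10742], P' = [26054/5371 2339/5371; 2339/5371 10231/10742]

step 0: x̄ = F·x = [2, 4]
step 0: P̄ = F·P·Fᵀ + Q = [16 10; 10 13]
step 0: y = z − H·x̄ = [10]
step 0: S = H·P̄·Hᵀ + R = [56]
step 0: K = P̄·Hᵀ·S⁻¹ = [-5/14; -13/28]
step 0: x' = x̄ + K·y = [-11/7, -9/14]
step 0: P' = (I − K·H)·P̄ = [62/7 5/7; 5/7 13/14]
step 1: x̄ = F·x = [-2/7, -5/2]
step 1: P̄ = F·P·Fᵀ + Q = [82/7 16; 16 71/2]
step 1: y = z − H·x̄ = [-3]
step 1: S = H·P̄·Hᵀ + R = [146]
step 1: K = P̄·Hᵀ·S⁻¹ = [-16/73; -71/146]
step 1: x' = x̄ + K·y = [190/511, -76/73]
step 1: P' = (I − K·H)·P̄ = [2402/511 32/73; 32/73 71/73]
step 2: x̄ = F·x = [1254/511, 912/511]
step 2: P̄ = F·P·Fᵀ + Q = [4516/511 4678/511; 4678/511 10231/511]
step 2: y = z − H·x̄ = [2846/511]
step 2: S = H·P̄·Hᵀ + R = [42968/511]
step 2: K = P̄·Hᵀ·S⁻¹ = [-2339/10742; -10231/21484]
step 2: x' = x̄ + K·y = [6667/5371, -9319/10742]
step 2: P' = (I − K·H)·P̄ = [26054/5371 2339/5371; 2339/5371 10231/10742]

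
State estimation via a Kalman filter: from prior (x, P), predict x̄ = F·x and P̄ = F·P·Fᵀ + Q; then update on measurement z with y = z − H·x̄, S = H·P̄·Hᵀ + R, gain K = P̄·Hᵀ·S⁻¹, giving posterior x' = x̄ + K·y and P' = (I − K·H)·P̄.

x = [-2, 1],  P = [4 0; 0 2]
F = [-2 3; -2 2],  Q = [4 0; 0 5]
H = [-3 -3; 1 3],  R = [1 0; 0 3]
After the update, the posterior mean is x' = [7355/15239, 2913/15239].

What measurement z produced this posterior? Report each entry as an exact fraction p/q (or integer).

z = [-2, 1]

x̄ = F·x = [7, 6]
P̄ = F·P·Fᵀ + Q = [38 28; 28 29]
S = H·P̄·Hᵀ + R = [1108 -711; -711 470]
K = P̄·Hᵀ·S⁻¹ = [-6318/15239 -5602/15239; 1395/15239 5839/15239]
x' − x̄ = [-99318/15239, -88521/15239] = K·y
y = (KᵀK)⁻¹·Kᵀ·(x' − x̄) = [37, -24]
z = y + H·x̄ = [37, -24] + [-39, 25] = [-2, 1]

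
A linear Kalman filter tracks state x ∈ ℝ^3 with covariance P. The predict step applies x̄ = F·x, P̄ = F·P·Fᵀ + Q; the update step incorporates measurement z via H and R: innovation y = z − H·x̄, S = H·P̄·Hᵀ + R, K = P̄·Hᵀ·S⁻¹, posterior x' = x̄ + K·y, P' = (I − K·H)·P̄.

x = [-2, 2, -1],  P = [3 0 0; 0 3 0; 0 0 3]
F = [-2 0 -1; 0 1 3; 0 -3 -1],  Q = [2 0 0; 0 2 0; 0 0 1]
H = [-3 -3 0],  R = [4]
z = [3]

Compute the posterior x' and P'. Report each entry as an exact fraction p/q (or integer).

x' = [1055/283, -1318/283, -740/283]
P' = [4235/283 -4203/283 1929/283; -4203/283 4295/283 -1989/283; 1929/283 -1989/283 6748/283]

x̄ = F·x = [5, -1, -5]
P̄ = F·P·Fᵀ + Q = [17 -9 3; -9 32 -18; 3 -18 31]
y = z − H·x̄ = [15]
S = H·P̄·Hᵀ + R = [283]
K = P̄·Hᵀ·S⁻¹ = [-24/283; -69/283; 45/283]
x' = x̄ + K·y = [1055/283, -1318/283, -740/283]
P' = (I − K·H)·P̄ = [4235/283 -4203/283 1929/283; -4203/283 4295/283 -1989/283; 1929/283 -1989/283 6748/283]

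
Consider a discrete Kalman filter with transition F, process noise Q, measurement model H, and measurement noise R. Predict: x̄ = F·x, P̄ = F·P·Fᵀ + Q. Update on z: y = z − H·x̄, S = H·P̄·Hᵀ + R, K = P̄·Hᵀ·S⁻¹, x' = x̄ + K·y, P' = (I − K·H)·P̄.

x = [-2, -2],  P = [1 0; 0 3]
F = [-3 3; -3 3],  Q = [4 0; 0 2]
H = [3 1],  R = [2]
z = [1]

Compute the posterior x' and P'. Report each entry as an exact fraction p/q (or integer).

x̄ = F·x = [0, 0]
P̄ = F·P·Fᵀ + Q = [40 36; 36 38]
y = z − H·x̄ = [1]
S = H·P̄·Hᵀ + R = [616]
K = P̄·Hᵀ·S⁻¹ = [39/154; 73/308]
x' = x̄ + K·y = [39/154, 73/308]
P' = (I − K·H)·P̄ = [38/77 -75/77; -75/77 523/154]

x' = [39/154, 73/308]
P' = [38/77 -75/77; -75/77 523/154]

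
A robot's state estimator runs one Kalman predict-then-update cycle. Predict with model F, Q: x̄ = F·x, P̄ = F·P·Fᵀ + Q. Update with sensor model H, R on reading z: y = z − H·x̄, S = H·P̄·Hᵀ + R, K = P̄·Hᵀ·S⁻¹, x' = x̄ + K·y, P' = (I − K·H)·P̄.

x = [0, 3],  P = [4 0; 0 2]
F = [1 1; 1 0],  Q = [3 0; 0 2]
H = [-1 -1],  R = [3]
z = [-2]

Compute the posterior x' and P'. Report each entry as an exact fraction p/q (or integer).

x̄ = F·x = [3, 0]
P̄ = F·P·Fᵀ + Q = [9 4; 4 6]
y = z − H·x̄ = [1]
S = H·P̄·Hᵀ + R = [26]
K = P̄·Hᵀ·S⁻¹ = [-1/2; -5/13]
x' = x̄ + K·y = [5/2, -5/13]
P' = (I − K·H)·P̄ = [5/2 -1; -1 28/13]

x' = [5/2, -5/13]
P' = [5/2 -1; -1 28/13]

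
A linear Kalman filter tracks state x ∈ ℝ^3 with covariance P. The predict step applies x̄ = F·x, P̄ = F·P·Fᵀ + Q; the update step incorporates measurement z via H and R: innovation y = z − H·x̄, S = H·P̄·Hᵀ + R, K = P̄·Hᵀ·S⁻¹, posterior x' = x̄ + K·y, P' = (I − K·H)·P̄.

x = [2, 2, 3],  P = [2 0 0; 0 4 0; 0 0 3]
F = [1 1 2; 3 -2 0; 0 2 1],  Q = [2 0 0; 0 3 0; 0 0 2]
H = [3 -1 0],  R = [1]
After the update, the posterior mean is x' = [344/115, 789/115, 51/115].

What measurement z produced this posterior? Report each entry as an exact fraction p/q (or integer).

x̄ = F·x = [10, 2, 7]
P̄ = F·P·Fᵀ + Q = [20 -2 14; -2 37 -16; 14 -16 21]
S = H·P̄·Hᵀ + R = [230]
K = P̄·Hᵀ·S⁻¹ = [31/115; -43/230; 29/115]
x' − x̄ = [-806/115, 559/115, -754/115] = K·y
y = (KᵀK)⁻¹·Kᵀ·(x' − x̄) = [-26]
z = y + H·x̄ = [-26] + [28] = [2]

z = [2]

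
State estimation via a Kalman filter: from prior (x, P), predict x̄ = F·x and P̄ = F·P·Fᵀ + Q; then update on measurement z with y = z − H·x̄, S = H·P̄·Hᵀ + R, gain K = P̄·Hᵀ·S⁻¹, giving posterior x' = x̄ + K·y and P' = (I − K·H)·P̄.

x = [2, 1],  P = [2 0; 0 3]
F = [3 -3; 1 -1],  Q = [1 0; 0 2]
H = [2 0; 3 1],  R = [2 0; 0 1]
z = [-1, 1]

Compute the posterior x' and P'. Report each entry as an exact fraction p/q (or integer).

x̄ = F·x = [3, 1]
P̄ = F·P·Fᵀ + Q = [46 15; 15 7]
y = z − H·x̄ = [-7, -9]
S = H·P̄·Hᵀ + R = [186 306; 306 512]
K = P̄·Hᵀ·S⁻¹ = [143/798 51/266; -46/133 41/133]
x' = x̄ + K·y = [8/399, 86/133]
P' = (I − K·H)·P̄ = [143/798 -46/133; -46/133 179/133]

x' = [8/399, 86/133]
P' = [143/798 -46/133; -46/133 179/133]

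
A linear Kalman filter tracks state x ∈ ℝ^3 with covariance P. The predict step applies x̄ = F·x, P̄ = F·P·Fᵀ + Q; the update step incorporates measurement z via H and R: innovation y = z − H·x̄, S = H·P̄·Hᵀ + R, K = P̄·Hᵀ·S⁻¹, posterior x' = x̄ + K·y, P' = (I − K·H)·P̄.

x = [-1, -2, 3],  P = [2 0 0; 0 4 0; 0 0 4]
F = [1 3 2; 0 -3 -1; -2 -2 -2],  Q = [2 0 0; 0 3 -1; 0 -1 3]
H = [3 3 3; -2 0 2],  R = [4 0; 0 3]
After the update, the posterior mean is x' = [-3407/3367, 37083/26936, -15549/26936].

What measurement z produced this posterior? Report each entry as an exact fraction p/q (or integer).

z = [-1, 1]

x̄ = F·x = [-1, 3, 0]
P̄ = F·P·Fᵀ + Q = [56 -44 -44; -44 43 31; -44 31 43]
S = H·P̄·Hᵀ + R = [256 372; 372 751]
K = P̄·Hᵀ·S⁻¹ = [144/3367 -968/3367; 5895/26936 615/6734; 1431/26936 1383/6734]
x' − x̄ = [-40/3367, -43725/26936, -15549/26936] = K·y
y = (KᵀK)⁻¹·Kᵀ·(x' − x̄) = [-7, -1]
z = y + H·x̄ = [-7, -1] + [6, 2] = [-1, 1]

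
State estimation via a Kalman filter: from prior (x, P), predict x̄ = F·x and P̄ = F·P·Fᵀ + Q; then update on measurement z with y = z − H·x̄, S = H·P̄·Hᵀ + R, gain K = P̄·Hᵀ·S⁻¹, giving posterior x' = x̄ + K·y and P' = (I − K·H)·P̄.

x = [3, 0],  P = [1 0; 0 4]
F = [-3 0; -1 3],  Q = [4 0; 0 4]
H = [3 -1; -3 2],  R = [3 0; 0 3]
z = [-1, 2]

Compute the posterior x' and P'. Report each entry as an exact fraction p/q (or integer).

x' = [-291/280, -7/8]
P' = [2659/1960 135/56; 135/56 39/8]

x̄ = F·x = [-9, -3]
P̄ = F·P·Fᵀ + Q = [13 3; 3 41]
y = z − H·x̄ = [23, -19]
S = H·P̄·Hᵀ + R = [143 -172; -172 248]
K = P̄·Hᵀ·S⁻¹ = [271/490 491/1960; 11/14 47/56]
x' = x̄ + K·y = [-291/280, -7/8]
P' = (I − K·H)·P̄ = [2659/1960 135/56; 135/56 39/8]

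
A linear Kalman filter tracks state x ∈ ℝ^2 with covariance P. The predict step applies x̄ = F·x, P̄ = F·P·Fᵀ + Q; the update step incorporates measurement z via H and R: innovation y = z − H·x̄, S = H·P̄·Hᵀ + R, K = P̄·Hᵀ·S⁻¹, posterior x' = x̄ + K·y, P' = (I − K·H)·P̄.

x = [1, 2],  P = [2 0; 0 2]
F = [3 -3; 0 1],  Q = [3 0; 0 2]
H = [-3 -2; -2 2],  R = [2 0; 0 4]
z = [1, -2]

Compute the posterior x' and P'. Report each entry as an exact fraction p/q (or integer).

x̄ = F·x = [-3, 2]
P̄ = F·P·Fᵀ + Q = [39 -6; -6 4]
y = z − H·x̄ = [-4, -12]
S = H·P̄·Hᵀ + R = [297 230; 230 224]
K = P̄·Hᵀ·S⁻¹ = [-705/3407 -645/3407; -590/3407 910/3407]
x' = x̄ + K·y = [339/3407, -1746/3407]
P' = (I − K·H)·P̄ = [798/3407 -492/3407; -492/3407 1328/3407]

x' = [339/3407, -1746/3407]
P' = [798/3407 -492/3407; -492/3407 1328/3407]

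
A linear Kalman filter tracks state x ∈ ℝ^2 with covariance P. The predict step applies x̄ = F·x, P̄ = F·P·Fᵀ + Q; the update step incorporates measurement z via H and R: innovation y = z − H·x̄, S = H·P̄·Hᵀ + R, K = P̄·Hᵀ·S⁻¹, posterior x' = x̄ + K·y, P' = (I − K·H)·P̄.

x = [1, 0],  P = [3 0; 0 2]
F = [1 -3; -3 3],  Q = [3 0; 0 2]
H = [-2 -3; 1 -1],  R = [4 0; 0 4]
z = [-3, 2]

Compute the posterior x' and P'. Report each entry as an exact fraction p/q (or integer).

x̄ = F·x = [1, -3]
P̄ = F·P·Fᵀ + Q = [24 -27; -27 47]
y = z − H·x̄ = [-10, -2]
S = H·P̄·Hᵀ + R = [199 120; 120 129]
K = P̄·Hᵀ·S⁻¹ = [-621/3757 2063/3757; -781/3757 -4286/11271]
x' = x̄ + K·y = [5841/3757, -1811/11271]
P' = (I − K·H)·P̄ = [5448/3757 -2804/3757; -2804/3757 8732/11271]

x' = [5841/3757, -1811/11271]
P' = [5448/3757 -2804/3757; -2804/3757 8732/11271]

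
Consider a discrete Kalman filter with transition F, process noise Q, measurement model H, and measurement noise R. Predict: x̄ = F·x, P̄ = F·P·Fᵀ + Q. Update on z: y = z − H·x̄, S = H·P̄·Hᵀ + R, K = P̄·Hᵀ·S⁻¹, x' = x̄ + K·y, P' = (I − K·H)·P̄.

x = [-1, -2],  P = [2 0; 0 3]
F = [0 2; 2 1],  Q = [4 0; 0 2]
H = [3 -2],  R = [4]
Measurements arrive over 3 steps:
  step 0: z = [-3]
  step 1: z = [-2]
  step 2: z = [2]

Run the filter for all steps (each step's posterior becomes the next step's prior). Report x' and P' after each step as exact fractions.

step 0: x' = [-119/32, -65/16], P' = [47/8 33/4; 33/4 25/2]
step 1: x' = [-1325/156, -917/78], P' = [1048/39 1526/39; 1526/39 2257/39]
step 2: x' = [-11033/1480, -2217/185], P' = [23201/370 17006/185; 17006/185 25097/185]

step 0: x̄ = F·x = [-4, -4]
step 0: P̄ = F·P·Fᵀ + Q = [16 6; 6 13]
step 0: y = z − H·x̄ = [1]
step 0: S = H·P̄·Hᵀ + R = [128]
step 0: K = P̄·Hᵀ·S⁻¹ = [9/32; -1/16]
step 0: x' = x̄ + K·y = [-119/32, -65/16]
step 0: P' = (I − K·H)·P̄ = [47/8 33/4; 33/4 25/2]
step 1: x̄ = F·x = [-65/8, -23/2]
step 1: P̄ = F·P·Fᵀ + Q = [54 58; 58 71]
step 1: y = z − H·x̄ = [-5/8]
step 1: S = H·P̄·Hᵀ + R = [78]
step 1: K = P̄·Hᵀ·S⁻¹ = [23/39; 16/39]
step 1: x' = x̄ + K·y = [-1325/156, -917/78]
step 1: P' = (I − K·H)·P̄ = [1048/39 1526/39; 1526/39 2257/39]
step 2: x̄ = F·x = [-917/39, -1121/39]
step 2: P̄ = F·P·Fᵀ + Q = [9184/39 10618/39; 10618/39 12631/39]
step 2: y = z − H·x̄ = [587/39]
step 2: S = H·P̄·Hᵀ + R = [5920/39]
step 2: K = P̄·Hᵀ·S⁻¹ = [1579/1480; 206/185]
step 2: x' = x̄ + K·y = [-11033/1480, -2217/185]
step 2: P' = (I − K·H)·P̄ = [23201/370 17006/185; 17006/185 25097/185]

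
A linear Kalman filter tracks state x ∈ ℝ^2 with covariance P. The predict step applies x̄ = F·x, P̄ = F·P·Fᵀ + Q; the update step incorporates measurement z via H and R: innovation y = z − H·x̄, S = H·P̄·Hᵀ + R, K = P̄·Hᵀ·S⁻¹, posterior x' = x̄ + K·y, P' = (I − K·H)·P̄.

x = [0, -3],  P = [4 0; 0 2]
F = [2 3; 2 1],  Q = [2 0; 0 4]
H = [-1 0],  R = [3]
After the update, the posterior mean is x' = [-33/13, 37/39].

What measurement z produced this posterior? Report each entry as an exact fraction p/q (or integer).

x̄ = F·x = [-9, -3]
P̄ = F·P·Fᵀ + Q = [36 22; 22 22]
S = H·P̄·Hᵀ + R = [39]
K = P̄·Hᵀ·S⁻¹ = [-12/13; -22/39]
x' − x̄ = [84/13, 154/39] = K·y
y = (KᵀK)⁻¹·Kᵀ·(x' − x̄) = [-7]
z = y + H·x̄ = [-7] + [9] = [2]

z = [2]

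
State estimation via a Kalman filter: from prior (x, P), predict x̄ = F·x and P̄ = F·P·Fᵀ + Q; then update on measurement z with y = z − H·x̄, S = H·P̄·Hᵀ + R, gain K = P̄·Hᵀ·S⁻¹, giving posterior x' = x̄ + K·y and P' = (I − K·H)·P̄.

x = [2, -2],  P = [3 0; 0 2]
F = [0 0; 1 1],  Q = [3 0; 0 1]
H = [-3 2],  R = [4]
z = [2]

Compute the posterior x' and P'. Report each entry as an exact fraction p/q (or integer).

x' = [-18/55, 24/55]
P' = [84/55 108/55; 108/55 186/55]

x̄ = F·x = [0, 0]
P̄ = F·P·Fᵀ + Q = [3 0; 0 6]
y = z − H·x̄ = [2]
S = H·P̄·Hᵀ + R = [55]
K = P̄·Hᵀ·S⁻¹ = [-9/55; 12/55]
x' = x̄ + K·y = [-18/55, 24/55]
P' = (I − K·H)·P̄ = [84/55 108/55; 108/55 186/55]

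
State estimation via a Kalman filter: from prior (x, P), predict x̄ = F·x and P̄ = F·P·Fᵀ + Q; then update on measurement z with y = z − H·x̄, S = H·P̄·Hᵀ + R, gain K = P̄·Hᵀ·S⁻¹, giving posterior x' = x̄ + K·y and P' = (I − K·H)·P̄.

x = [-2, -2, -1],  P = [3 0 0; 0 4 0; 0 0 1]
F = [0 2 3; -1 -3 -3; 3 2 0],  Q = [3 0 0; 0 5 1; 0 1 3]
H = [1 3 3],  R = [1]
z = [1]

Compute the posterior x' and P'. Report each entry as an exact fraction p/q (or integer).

x̄ = F·x = [-7, 11, -10]
P̄ = F·P·Fᵀ + Q = [28 -33 16; -33 53 -32; 16 -32 46]
y = z − H·x̄ = [5]
S = H·P̄·Hᵀ + R = [242]
K = P̄·Hᵀ·S⁻¹ = [-23/242; 15/121; 29/121]
x' = x̄ + K·y = [-1809/242, 1406/121, -1065/121]
P' = (I − K·H)·P̄ = [6247/242 -3648/121 2603/121; -3648/121 5963/121 -4742/121; 2603/121 -4742/121 3884/121]

x' = [-1809/242, 1406/121, -1065/121]
P' = [6247/242 -3648/121 2603/121; -3648/121 5963/121 -4742/121; 2603/121 -4742/121 3884/121]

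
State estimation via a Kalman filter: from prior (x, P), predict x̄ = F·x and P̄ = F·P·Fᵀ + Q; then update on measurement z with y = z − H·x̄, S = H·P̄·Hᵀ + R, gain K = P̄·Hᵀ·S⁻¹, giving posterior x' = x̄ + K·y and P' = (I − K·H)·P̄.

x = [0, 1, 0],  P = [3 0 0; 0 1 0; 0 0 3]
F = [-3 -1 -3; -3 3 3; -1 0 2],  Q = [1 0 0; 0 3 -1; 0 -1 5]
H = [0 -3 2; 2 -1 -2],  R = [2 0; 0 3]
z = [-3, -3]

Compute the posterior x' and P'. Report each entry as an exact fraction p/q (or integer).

x̄ = F·x = [-1, 3, 0]
P̄ = F·P·Fᵀ + Q = [56 -3 -9; -3 66 26; -9 26 20]
y = z − H·x̄ = [6, 2]
S = H·P̄·Hᵀ + R = [364 204; 204 561]
K = P̄·Hᵀ·S⁻¹ = [-631/3188 12562/40647; -555/1594 -3838/40647; -41/1594 -1902/13549]
x' = x̄ + K·y = [-127589/81294, 29350/40647, -5895/13549]
P' = (I − K·H)·P̄ = [2132315/162588 522281/81294 255777/27098; 522281/81294 140525/40647 65545/13549; 255777/27098 65545/13549 97969/13549]

x' = [-127589/81294, 29350/40647, -5895/13549]
P' = [2132315/162588 522281/81294 255777/27098; 522281/81294 140525/40647 65545/13549; 255777/27098 65545/13549 97969/13549]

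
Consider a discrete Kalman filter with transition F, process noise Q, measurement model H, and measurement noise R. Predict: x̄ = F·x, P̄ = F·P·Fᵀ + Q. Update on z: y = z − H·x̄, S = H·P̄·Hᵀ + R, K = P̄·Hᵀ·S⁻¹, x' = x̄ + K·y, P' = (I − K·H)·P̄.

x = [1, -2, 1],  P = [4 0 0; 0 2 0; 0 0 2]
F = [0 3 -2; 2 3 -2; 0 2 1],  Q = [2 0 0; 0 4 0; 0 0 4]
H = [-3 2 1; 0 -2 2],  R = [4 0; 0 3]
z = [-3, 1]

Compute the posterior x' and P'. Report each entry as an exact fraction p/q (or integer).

x' = [-40172/10765, -51446/10765, -45303/10765]
P' = [140572/10765 138266/10765 134288/10765; 138266/10765 141488/10765 134834/10765; 134288/10765 134834/10765 136112/10765]

x̄ = F·x = [-8, -6, -3]
P̄ = F·P·Fᵀ + Q = [28 26 8; 26 46 8; 8 8 14]
y = z − H·x̄ = [-12, -5]
S = H·P̄·Hᵀ + R = [126 -32; -32 179]
K = P̄·Hᵀ·S⁻¹ = [-2724/10765 -2652/10765; 753/10765 -4436/10765; 729/10765 852/10765]
x' = x̄ + K·y = [-40172/10765, -51446/10765, -45303/10765]
P' = (I − K·H)·P̄ = [140572/10765 138266/10765 134288/10765; 138266/10765 141488/10765 134834/10765; 134288/10765 134834/10765 136112/10765]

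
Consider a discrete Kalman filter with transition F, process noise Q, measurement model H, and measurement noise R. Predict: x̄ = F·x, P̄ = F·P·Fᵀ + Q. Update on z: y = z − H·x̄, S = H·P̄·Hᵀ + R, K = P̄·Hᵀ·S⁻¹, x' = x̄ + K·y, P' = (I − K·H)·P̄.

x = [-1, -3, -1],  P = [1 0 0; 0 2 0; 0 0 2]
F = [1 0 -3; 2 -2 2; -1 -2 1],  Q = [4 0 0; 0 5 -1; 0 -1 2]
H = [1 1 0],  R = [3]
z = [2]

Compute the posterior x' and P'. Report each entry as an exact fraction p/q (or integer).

x̄ = F·x = [2, 2, 6]
P̄ = F·P·Fᵀ + Q = [23 -10 -7; -10 25 9; -7 9 13]
y = z − H·x̄ = [-2]
S = H·P̄·Hᵀ + R = [31]
K = P̄·Hᵀ·S⁻¹ = [13/31; 15/31; 2/31]
x' = x̄ + K·y = [36/31, 32/31, 182/31]
P' = (I − K·H)·P̄ = [544/31 -505/31 -243/31; -505/31 550/31 249/31; -243/31 249/31 399/31]

x' = [36/31, 32/31, 182/31]
P' = [544/31 -505/31 -243/31; -505/31 550/31 249/31; -243/31 249/31 399/31]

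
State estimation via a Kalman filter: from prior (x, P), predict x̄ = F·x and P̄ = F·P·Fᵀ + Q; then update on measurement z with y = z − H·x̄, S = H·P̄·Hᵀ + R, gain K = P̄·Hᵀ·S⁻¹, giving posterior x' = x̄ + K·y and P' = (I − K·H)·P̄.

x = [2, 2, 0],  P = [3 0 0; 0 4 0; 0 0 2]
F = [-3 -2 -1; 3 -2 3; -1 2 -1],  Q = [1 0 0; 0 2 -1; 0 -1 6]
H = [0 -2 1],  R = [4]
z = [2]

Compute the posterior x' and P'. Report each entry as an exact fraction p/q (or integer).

x̄ = F·x = [-10, 2, 2]
P̄ = F·P·Fᵀ + Q = [46 -17 -5; -17 63 -32; -5 -32 27]
y = z − H·x̄ = [4]
S = H·P̄·Hᵀ + R = [411]
K = P̄·Hᵀ·S⁻¹ = [29/411; -158/411; 91/411]
x' = x̄ + K·y = [-3994/411, 190/411, 1186/411]
P' = (I − K·H)·P̄ = [18065/411 -2405/411 -4694/411; -2405/411 929/411 1226/411; -4694/411 1226/411 2816/411]

x' = [-3994/411, 190/411, 1186/411]
P' = [18065/411 -2405/411 -4694/411; -2405/411 929/411 1226/411; -4694/411 1226/411 2816/411]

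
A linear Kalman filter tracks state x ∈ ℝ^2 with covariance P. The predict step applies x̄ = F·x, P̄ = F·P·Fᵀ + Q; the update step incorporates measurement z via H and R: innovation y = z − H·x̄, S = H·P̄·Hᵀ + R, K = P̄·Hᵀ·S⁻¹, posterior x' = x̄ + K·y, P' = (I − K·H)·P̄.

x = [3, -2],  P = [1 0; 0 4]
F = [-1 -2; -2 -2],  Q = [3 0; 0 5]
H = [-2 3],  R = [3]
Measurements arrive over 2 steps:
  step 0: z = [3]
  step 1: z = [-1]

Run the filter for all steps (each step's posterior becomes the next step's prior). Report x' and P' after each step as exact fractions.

step 0: x' = [123/46, 245/92], P' = [411/23 555/46; 555/46 779/92]
step 1: x' = [-5878/2635, -48661/26350], P' = [9753/527 33522/2635; 33522/2635 119482/13175]

step 0: x̄ = F·x = [1, -2]
step 0: P̄ = F·P·Fᵀ + Q = [20 18; 18 25]
step 0: y = z − H·x̄ = [11]
step 0: S = H·P̄·Hᵀ + R = [92]
step 0: K = P̄·Hᵀ·S⁻¹ = [7/46; 39/92]
step 0: x' = x̄ + K·y = [123/46, 245/92]
step 0: P' = (I − K·H)·P̄ = [411/23 555/46; 555/46 779/92]
step 1: x̄ = F·x = [-8, -491/46]
step 1: P̄ = F·P·Fᵀ + Q = [103 142; 142 4758/23]
step 1: y = z − H·x̄ = [691/46]
step 1: S = H·P̄·Hᵀ + R = [13175/23]
step 1: K = P̄·Hᵀ·S⁻¹ = [1012/2635; 7742/13175]
step 1: x' = x̄ + K·y = [-5878/2635, -48661/26350]
step 1: P' = (I − K·H)·P̄ = [9753/527 33522/2635; 33522/2635 119482/13175]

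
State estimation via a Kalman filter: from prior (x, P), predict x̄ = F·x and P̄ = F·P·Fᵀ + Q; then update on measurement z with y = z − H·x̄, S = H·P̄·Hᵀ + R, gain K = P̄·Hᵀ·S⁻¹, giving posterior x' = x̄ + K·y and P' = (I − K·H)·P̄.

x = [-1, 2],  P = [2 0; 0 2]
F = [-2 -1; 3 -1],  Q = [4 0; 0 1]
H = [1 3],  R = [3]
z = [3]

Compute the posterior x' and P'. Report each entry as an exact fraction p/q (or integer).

x̄ = F·x = [0, -5]
P̄ = F·P·Fᵀ + Q = [14 -10; -10 21]
y = z − H·x̄ = [18]
S = H·P̄·Hᵀ + R = [146]
K = P̄·Hᵀ·S⁻¹ = [-8/73; 53/146]
x' = x̄ + K·y = [-144/73, 112/73]
P' = (I − K·H)·P̄ = [894/73 -306/73; -306/73 257/146]

x' = [-144/73, 112/73]
P' = [894/73 -306/73; -306/73 257/146]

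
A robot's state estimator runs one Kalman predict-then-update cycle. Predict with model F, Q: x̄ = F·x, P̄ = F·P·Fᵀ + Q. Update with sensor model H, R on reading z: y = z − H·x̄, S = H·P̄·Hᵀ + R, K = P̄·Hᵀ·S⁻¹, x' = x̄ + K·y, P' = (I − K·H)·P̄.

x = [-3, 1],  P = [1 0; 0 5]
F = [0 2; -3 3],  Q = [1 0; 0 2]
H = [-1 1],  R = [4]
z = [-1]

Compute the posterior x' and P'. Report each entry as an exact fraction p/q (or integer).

x̄ = F·x = [2, 12]
P̄ = F·P·Fᵀ + Q = [21 30; 30 56]
y = z − H·x̄ = [-11]
S = H·P̄·Hᵀ + R = [21]
K = P̄·Hᵀ·S⁻¹ = [3/7; 26/21]
x' = x̄ + K·y = [-19/7, -34/21]
P' = (I − K·H)·P̄ = [120/7 132/7; 132/7 500/21]

x' = [-19/7, -34/21]
P' = [120/7 132/7; 132/7 500/21]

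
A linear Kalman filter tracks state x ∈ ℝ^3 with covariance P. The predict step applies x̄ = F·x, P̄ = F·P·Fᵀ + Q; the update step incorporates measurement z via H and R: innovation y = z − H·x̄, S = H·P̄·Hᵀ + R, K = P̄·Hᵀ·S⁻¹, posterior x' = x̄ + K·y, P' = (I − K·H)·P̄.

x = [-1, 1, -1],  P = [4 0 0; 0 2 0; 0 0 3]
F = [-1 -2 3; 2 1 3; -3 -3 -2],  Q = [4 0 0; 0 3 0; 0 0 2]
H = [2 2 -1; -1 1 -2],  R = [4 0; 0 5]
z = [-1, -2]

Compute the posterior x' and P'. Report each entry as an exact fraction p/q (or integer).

x̄ = F·x = [-4, -4, 2]
P̄ = F·P·Fᵀ + Q = [43 15 6; 15 48 -48; 6 -48 68]
y = z − H·x̄ = [17, 2]
S = H·P̄·Hᵀ + R = [724 368; 368 554]
K = P̄·Hᵀ·S⁻¹ = [18915/66418 -8680/33209; 12231/66418 7341/66418; -1786/33209 -10203/33209]
x' = x̄ + K·y = [21163/66418, -43063/66418, 15650/33209]
P' = (I − K·H)·P̄ = [40462/33209 -27750/33209 -12406/33209; -27750/33209 112881/66418 32919/33209; -12406/33209 32919/33209 48170/33209]

x' = [21163/66418, -43063/66418, 15650/33209]
P' = [40462/33209 -27750/33209 -12406/33209; -27750/33209 112881/66418 32919/33209; -12406/33209 32919/33209 48170/33209]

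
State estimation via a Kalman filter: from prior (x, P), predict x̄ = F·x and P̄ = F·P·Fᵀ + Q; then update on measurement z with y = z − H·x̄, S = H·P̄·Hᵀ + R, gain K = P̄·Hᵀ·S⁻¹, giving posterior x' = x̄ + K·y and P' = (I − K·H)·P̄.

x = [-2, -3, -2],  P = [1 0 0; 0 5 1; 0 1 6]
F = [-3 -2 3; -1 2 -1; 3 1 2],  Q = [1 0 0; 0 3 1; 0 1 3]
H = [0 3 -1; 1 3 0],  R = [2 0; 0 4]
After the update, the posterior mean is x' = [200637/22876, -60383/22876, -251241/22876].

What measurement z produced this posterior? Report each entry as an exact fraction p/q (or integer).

z = [3, 1]

x̄ = F·x = [6, -2, -13]
P̄ = F·P·Fᵀ + Q = [72 -27 16; -27 26 -1; 16 -1 45]
S = H·P̄·Hᵀ + R = [287 140; 140 148]
K = P̄·Hᵀ·S⁻¹ = [-3274/5719 1571/3268; 1138/5719 511/3268; -2231/5719 1493/3268]
x' − x̄ = [63381/22876, -14631/22876, 46147/22876] = K·y
y = (KᵀK)⁻¹·Kᵀ·(x' − x̄) = [-4, 1]
z = y + H·x̄ = [-4, 1] + [7, 0] = [3, 1]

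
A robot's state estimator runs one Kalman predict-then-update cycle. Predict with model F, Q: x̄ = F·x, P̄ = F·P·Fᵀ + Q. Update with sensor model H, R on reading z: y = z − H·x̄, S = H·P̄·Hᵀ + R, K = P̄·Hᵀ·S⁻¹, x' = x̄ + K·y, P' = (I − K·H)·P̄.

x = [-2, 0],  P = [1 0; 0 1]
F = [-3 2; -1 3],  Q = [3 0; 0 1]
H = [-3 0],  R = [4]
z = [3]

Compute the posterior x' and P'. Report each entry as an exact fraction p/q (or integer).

x̄ = F·x = [6, 2]
P̄ = F·P·Fᵀ + Q = [16 9; 9 11]
y = z − H·x̄ = [21]
S = H·P̄·Hᵀ + R = [148]
K = P̄·Hᵀ·S⁻¹ = [-12/37; -27/148]
x' = x̄ + K·y = [-30/37, -271/148]
P' = (I − K·H)·P̄ = [16/37 9/37; 9/37 899/148]

x' = [-30/37, -271/148]
P' = [16/37 9/37; 9/37 899/148]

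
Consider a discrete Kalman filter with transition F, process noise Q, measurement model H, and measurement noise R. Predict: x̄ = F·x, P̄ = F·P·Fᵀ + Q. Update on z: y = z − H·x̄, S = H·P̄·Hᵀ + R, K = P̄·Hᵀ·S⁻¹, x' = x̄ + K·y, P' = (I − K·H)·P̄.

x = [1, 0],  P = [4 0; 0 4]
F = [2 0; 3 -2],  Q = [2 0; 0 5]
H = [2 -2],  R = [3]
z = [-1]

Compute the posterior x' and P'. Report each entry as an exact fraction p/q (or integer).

x̄ = F·x = [2, 3]
P̄ = F·P·Fᵀ + Q = [18 24; 24 57]
y = z − H·x̄ = [1]
S = H·P̄·Hᵀ + R = [111]
K = P̄·Hᵀ·S⁻¹ = [-4/37; -22/37]
x' = x̄ + K·y = [70/37, 89/37]
P' = (I − K·H)·P̄ = [618/37 624/37; 624/37 657/37]

x' = [70/37, 89/37]
P' = [618/37 624/37; 624/37 657/37]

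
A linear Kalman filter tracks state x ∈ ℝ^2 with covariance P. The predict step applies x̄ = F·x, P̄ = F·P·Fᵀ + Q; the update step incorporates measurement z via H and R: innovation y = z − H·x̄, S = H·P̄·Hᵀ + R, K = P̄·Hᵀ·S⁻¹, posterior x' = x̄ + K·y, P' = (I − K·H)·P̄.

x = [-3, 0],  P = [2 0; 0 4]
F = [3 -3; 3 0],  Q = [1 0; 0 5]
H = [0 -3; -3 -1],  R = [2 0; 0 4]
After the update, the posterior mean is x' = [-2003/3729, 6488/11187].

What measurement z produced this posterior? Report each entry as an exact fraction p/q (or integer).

x̄ = F·x = [-9, -9]
P̄ = F·P·Fᵀ + Q = [55 18; 18 23]
S = H·P̄·Hᵀ + R = [209 231; 231 630]
K = P̄·Hᵀ·S⁻¹ = [131/1243 -781/2373; -1223/3729 -2/1017]
x' − x̄ = [31558/3729, 107171/11187] = K·y
y = (KᵀK)⁻¹·Kᵀ·(x' − x̄) = [-29, -35]
z = y + H·x̄ = [-29, -35] + [27, 36] = [-2, 1]

z = [-2, 1]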